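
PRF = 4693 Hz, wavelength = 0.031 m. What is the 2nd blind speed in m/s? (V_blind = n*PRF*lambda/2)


V_blind = 2 * 4693 * 0.031 / 2 = 145.5 m/s

145.5 m/s


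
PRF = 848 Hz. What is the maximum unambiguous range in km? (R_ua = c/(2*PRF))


R_ua = 3e8 / (2 * 848) = 176886.8 m = 176.9 km

176.9 km


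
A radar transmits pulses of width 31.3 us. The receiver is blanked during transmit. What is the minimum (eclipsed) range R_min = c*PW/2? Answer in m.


R_min = 3e8 * 31.3e-6 / 2 = 4695.0 m

4695.0 m


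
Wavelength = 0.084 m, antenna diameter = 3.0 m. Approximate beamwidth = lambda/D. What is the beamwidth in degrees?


BW_rad = 0.084 / 3.0 = 0.028
BW_deg = 1.6 degrees

1.6 degrees


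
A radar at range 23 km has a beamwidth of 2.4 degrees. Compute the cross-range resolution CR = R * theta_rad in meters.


BW_rad = 0.041887902
CR = 23000 * 0.041887902 = 963.4 m

963.4 m


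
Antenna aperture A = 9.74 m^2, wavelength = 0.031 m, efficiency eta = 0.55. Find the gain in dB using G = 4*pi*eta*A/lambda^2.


G_linear = 4*pi*0.55*9.74/0.031^2 = 70050.0
G_dB = 10*log10(70050.0) = 48.5 dB

48.5 dB


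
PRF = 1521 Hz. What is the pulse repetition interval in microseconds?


PRI = 1/1521 = 0.0006574622 s = 657.5 us

657.5 us


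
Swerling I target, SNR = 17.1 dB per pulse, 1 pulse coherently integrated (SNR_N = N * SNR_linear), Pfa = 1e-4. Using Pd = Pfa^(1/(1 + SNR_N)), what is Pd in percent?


SNR_lin = 10^(17.1/10) = 51.28614
SNR_N = 1 * 51.28614 = 51.28614
1/(1 + SNR_N) = 1/52.28614 = 0.0191255
Pd = (1e-4)^0.0191255 = 0.83849
Pd = 83.8%

83.8%


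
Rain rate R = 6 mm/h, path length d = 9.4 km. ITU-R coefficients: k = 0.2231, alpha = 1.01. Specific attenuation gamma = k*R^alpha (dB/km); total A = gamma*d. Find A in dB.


gamma = 0.2231 * 6^1.01 = 1.362801 dB/km
A = 1.362801 * 9.4 = 12.81 dB

12.81 dB


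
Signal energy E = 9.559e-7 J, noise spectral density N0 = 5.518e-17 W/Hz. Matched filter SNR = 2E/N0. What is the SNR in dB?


SNR_lin = 2 * 9.559e-7 / 5.518e-17 = 3.465e10
SNR_dB = 10*log10(3.465e10) = 105.4 dB

105.4 dB


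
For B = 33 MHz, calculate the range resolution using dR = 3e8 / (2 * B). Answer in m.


dR = 3e8 / (2 * 33000000.0) = 4.55 m

4.55 m


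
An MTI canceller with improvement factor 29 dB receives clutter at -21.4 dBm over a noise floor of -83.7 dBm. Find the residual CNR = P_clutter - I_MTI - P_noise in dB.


CNR = -21.4 - 29 - (-83.7) = 33.3 dB

33.3 dB


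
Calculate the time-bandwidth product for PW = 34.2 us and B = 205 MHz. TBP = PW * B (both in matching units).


TBP = 34.2 * 205 = 7011.0

7011.0


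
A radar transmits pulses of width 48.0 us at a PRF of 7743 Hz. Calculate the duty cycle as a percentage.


DC = 48.0e-6 * 7743 * 100 = 37.17%

37.17%


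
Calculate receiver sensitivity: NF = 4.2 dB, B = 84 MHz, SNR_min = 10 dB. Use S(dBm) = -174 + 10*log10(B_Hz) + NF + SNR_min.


10*log10(84000000.0) = 79.24
S = -174 + 79.24 + 4.2 + 10 = -80.6 dBm

-80.6 dBm


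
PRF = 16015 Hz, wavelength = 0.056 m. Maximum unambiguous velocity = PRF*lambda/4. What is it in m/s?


V_ua = 16015 * 0.056 / 4 = 224.2 m/s

224.2 m/s


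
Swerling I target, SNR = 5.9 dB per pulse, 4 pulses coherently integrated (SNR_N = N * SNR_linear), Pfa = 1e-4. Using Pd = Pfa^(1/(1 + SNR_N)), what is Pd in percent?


SNR_lin = 10^(5.9/10) = 3.89045
SNR_N = 4 * 3.89045 = 15.5618
1/(1 + SNR_N) = 1/16.5618 = 0.0603799
Pd = (1e-4)^0.0603799 = 0.57343
Pd = 57.3%

57.3%


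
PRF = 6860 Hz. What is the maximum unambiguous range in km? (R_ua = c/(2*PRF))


R_ua = 3e8 / (2 * 6860) = 21865.9 m = 21.9 km

21.9 km


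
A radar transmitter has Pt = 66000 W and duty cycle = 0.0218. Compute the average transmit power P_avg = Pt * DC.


P_avg = 66000 * 0.0218 = 1438.8 W

1438.8 W


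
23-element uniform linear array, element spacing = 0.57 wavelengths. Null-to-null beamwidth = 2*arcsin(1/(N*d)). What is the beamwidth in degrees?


1/(N*d) = 1/(23*0.57) = 0.076278
BW = 2*arcsin(0.076278) = 8.7 degrees

8.7 degrees


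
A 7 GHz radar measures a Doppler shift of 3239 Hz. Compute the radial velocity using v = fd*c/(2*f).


v = 3239 * 3e8 / (2 * 7000000000.0) = 69.4 m/s

69.4 m/s


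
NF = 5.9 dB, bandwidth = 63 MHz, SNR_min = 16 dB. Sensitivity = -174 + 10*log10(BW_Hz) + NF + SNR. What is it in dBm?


10*log10(63000000.0) = 77.99
S = -174 + 77.99 + 5.9 + 16 = -74.1 dBm

-74.1 dBm


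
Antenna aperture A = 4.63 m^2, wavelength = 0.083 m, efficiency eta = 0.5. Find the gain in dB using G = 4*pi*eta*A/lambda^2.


G_linear = 4*pi*0.5*4.63/0.083^2 = 4222.84
G_dB = 10*log10(4222.84) = 36.3 dB

36.3 dB


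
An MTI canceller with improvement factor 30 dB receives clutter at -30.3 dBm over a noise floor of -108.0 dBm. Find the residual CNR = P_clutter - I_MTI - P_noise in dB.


CNR = -30.3 - 30 - (-108.0) = 47.7 dB

47.7 dB


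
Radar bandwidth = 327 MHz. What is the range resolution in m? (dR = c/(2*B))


dR = 3e8 / (2 * 327000000.0) = 0.46 m

0.46 m


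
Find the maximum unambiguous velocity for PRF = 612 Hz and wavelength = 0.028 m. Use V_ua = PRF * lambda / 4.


V_ua = 612 * 0.028 / 4 = 4.3 m/s

4.3 m/s


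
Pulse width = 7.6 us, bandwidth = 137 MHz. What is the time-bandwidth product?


TBP = 7.6 * 137 = 1041.2

1041.2


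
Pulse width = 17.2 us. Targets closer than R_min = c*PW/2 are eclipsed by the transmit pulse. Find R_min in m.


R_min = 3e8 * 17.2e-6 / 2 = 2580.0 m

2580.0 m


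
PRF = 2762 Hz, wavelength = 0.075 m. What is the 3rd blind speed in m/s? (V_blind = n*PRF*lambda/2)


V_blind = 3 * 2762 * 0.075 / 2 = 310.7 m/s

310.7 m/s


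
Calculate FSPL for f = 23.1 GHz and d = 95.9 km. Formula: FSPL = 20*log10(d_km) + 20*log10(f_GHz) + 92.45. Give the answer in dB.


20*log10(95.9) = 39.64
20*log10(23.1) = 27.27
FSPL = 159.4 dB

159.4 dB


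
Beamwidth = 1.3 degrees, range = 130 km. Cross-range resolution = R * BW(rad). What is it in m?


BW_rad = 0.02268928
CR = 130000 * 0.02268928 = 2949.6 m

2949.6 m


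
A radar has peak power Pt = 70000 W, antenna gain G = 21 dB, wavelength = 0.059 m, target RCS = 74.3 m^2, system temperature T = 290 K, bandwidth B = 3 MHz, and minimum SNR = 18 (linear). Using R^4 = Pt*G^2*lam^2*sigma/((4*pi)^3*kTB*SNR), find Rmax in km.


G_lin = 10^(21/10) = 125.892541
R^4 = 70000 * 125.892541^2 * 0.059^2 * 74.3 / ((4*pi)^3 * 1.38e-23 * 290 * 3000000.0 * 18)
R^4 = 6.69099e17 m^4
R_max = (6.69099e17)^(1/4) = 28600.4 m = 28.6 km

28.6 km


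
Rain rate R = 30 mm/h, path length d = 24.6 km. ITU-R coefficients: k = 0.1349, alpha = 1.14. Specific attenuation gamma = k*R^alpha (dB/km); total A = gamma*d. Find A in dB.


gamma = 0.1349 * 30^1.14 = 6.515236 dB/km
A = 6.515236 * 24.6 = 160.27 dB

160.27 dB


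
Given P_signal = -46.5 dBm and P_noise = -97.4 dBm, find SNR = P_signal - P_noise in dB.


SNR = -46.5 - (-97.4) = 50.9 dB

50.9 dB


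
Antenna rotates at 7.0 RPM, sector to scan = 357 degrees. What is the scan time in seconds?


t = 357 / (7.0 * 360) * 60 = 8.5 s

8.5 s


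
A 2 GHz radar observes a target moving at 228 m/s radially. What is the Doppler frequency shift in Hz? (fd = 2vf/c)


fd = 2 * 228 * 2000000000.0 / 3e8 = 3040.0 Hz

3040.0 Hz


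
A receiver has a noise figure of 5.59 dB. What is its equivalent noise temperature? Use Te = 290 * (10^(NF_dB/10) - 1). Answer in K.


NF_lin = 10^(5.59/10) = 3.62243
Te = 290 * (3.62243 - 1) = 760.5 K

760.5 K


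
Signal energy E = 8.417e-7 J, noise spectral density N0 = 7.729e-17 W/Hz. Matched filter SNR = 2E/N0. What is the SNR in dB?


SNR_lin = 2 * 8.417e-7 / 7.729e-17 = 2.178e10
SNR_dB = 10*log10(2.178e10) = 103.4 dB

103.4 dB


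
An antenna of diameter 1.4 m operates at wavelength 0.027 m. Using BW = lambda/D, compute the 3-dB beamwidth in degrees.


BW_rad = 0.027 / 1.4 = 0.019286
BW_deg = 1.1 degrees

1.1 degrees


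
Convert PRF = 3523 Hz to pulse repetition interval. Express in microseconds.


PRI = 1/3523 = 0.000283849 s = 283.8 us

283.8 us


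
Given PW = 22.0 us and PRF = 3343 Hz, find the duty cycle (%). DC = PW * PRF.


DC = 22.0e-6 * 3343 * 100 = 7.35%

7.35%


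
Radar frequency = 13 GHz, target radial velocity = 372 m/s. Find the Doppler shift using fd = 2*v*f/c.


fd = 2 * 372 * 13000000000.0 / 3e8 = 32240.0 Hz

32240.0 Hz


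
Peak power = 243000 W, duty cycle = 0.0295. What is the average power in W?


P_avg = 243000 * 0.0295 = 7168.5 W

7168.5 W


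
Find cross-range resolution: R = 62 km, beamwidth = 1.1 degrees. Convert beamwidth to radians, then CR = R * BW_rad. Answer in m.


BW_rad = 0.019198622
CR = 62000 * 0.019198622 = 1190.3 m

1190.3 m


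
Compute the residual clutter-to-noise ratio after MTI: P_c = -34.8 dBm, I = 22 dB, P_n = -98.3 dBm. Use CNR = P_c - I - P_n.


CNR = -34.8 - 22 - (-98.3) = 41.5 dB

41.5 dB


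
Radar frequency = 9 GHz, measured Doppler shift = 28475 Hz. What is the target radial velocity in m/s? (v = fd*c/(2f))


v = 28475 * 3e8 / (2 * 9000000000.0) = 474.6 m/s

474.6 m/s


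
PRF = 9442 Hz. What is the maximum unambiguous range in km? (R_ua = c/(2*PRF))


R_ua = 3e8 / (2 * 9442) = 15886.5 m = 15.9 km

15.9 km


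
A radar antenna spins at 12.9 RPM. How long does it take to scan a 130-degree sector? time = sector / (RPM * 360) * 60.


t = 130 / (12.9 * 360) * 60 = 1.68 s

1.68 s


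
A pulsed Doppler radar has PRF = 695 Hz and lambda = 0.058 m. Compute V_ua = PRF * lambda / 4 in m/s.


V_ua = 695 * 0.058 / 4 = 10.1 m/s

10.1 m/s


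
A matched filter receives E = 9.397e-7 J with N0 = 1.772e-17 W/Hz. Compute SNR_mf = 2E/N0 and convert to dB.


SNR_lin = 2 * 9.397e-7 / 1.772e-17 = 1.061e11
SNR_dB = 10*log10(1.061e11) = 110.3 dB

110.3 dB


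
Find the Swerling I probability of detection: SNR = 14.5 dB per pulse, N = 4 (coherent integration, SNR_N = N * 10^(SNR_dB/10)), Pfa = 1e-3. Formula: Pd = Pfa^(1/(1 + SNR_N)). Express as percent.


SNR_lin = 10^(14.5/10) = 28.18383
SNR_N = 4 * 28.18383 = 112.73532
1/(1 + SNR_N) = 1/113.73532 = 0.0087923
Pd = (1e-3)^0.0087923 = 0.94107
Pd = 94.1%

94.1%


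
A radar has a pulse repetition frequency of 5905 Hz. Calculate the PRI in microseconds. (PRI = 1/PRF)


PRI = 1/5905 = 0.000169348 s = 169.3 us

169.3 us


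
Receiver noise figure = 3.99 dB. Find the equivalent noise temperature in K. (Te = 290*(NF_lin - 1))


NF_lin = 10^(3.99/10) = 2.506109
Te = 290 * (2.506109 - 1) = 436.8 K

436.8 K


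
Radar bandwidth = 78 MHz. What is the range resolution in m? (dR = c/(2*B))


dR = 3e8 / (2 * 78000000.0) = 1.92 m

1.92 m


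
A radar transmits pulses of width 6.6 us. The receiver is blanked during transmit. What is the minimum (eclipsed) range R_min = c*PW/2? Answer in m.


R_min = 3e8 * 6.6e-6 / 2 = 990.0 m

990.0 m


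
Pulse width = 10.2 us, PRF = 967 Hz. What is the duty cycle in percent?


DC = 10.2e-6 * 967 * 100 = 0.99%

0.99%


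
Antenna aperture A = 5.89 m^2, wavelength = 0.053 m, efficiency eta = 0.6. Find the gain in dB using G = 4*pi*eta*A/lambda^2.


G_linear = 4*pi*0.6*5.89/0.053^2 = 15809.74
G_dB = 10*log10(15809.74) = 42.0 dB

42.0 dB


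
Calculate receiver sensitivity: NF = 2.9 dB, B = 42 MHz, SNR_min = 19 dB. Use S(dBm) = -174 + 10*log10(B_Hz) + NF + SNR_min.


10*log10(42000000.0) = 76.23
S = -174 + 76.23 + 2.9 + 19 = -75.9 dBm

-75.9 dBm


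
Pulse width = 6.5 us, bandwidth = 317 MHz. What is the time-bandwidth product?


TBP = 6.5 * 317 = 2060.5

2060.5


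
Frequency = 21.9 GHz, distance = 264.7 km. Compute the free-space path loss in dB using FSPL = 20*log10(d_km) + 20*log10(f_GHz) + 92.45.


20*log10(264.7) = 48.46
20*log10(21.9) = 26.81
FSPL = 167.7 dB

167.7 dB


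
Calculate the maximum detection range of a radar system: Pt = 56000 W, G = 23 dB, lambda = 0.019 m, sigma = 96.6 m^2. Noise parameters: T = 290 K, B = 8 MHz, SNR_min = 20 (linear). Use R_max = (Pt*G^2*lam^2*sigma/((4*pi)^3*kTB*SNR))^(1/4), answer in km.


G_lin = 10^(23/10) = 199.526231
R^4 = 56000 * 199.526231^2 * 0.019^2 * 96.6 / ((4*pi)^3 * 1.38e-23 * 290 * 8000000.0 * 20)
R^4 = 6.11851e16 m^4
R_max = (6.11851e16)^(1/4) = 15727.6 m = 15.7 km

15.7 km


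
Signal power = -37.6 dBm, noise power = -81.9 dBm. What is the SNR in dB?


SNR = -37.6 - (-81.9) = 44.3 dB

44.3 dB


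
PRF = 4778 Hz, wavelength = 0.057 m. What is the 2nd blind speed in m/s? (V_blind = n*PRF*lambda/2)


V_blind = 2 * 4778 * 0.057 / 2 = 272.3 m/s

272.3 m/s


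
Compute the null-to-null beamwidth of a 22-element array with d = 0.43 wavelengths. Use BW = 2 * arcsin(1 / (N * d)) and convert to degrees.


1/(N*d) = 1/(22*0.43) = 0.105708
BW = 2*arcsin(0.105708) = 12.1 degrees

12.1 degrees


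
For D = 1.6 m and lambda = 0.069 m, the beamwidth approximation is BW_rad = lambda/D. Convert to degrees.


BW_rad = 0.069 / 1.6 = 0.043125
BW_deg = 2.47 degrees

2.47 degrees


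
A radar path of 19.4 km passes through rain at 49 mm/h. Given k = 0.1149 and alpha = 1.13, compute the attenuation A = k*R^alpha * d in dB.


gamma = 0.1149 * 49^1.13 = 9.337736 dB/km
A = 9.337736 * 19.4 = 181.15 dB

181.15 dB


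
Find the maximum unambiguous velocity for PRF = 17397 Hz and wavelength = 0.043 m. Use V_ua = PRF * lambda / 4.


V_ua = 17397 * 0.043 / 4 = 187.0 m/s

187.0 m/s


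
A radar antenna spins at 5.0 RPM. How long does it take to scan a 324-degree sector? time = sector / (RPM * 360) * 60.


t = 324 / (5.0 * 360) * 60 = 10.8 s

10.8 s


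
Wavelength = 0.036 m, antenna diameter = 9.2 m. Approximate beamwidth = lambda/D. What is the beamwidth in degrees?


BW_rad = 0.036 / 9.2 = 0.003913
BW_deg = 0.22 degrees

0.22 degrees


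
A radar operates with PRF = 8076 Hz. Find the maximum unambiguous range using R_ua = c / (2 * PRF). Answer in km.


R_ua = 3e8 / (2 * 8076) = 18573.6 m = 18.6 km

18.6 km


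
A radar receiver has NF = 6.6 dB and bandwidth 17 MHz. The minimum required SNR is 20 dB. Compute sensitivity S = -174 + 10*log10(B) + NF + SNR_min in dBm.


10*log10(17000000.0) = 72.3
S = -174 + 72.3 + 6.6 + 20 = -75.1 dBm

-75.1 dBm


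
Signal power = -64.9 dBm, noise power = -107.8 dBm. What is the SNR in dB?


SNR = -64.9 - (-107.8) = 42.9 dB

42.9 dB


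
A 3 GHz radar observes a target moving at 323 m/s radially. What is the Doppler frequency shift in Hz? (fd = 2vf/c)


fd = 2 * 323 * 3000000000.0 / 3e8 = 6460.0 Hz

6460.0 Hz


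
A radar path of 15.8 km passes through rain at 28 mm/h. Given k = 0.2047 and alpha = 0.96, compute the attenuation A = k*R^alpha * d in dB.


gamma = 0.2047 * 28^0.96 = 5.01637 dB/km
A = 5.01637 * 15.8 = 79.26 dB

79.26 dB


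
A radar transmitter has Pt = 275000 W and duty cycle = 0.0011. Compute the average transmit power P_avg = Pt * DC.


P_avg = 275000 * 0.0011 = 302.5 W

302.5 W


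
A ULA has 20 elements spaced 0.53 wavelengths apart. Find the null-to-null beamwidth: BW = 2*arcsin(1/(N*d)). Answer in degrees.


1/(N*d) = 1/(20*0.53) = 0.09434
BW = 2*arcsin(0.09434) = 10.8 degrees

10.8 degrees


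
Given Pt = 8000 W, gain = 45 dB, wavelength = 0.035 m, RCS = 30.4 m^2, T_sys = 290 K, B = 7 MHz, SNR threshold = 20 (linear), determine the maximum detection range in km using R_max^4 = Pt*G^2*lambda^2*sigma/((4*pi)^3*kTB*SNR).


G_lin = 10^(45/10) = 31622.776602
R^4 = 8000 * 31622.776602^2 * 0.035^2 * 30.4 / ((4*pi)^3 * 1.38e-23 * 290 * 7000000.0 * 20)
R^4 = 2.67957e20 m^4
R_max = (2.67957e20)^(1/4) = 127942.9 m = 127.9 km

127.9 km


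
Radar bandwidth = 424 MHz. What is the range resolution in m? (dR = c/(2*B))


dR = 3e8 / (2 * 424000000.0) = 0.35 m

0.35 m


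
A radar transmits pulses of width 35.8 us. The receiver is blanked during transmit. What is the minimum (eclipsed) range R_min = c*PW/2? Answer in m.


R_min = 3e8 * 35.8e-6 / 2 = 5370.0 m

5370.0 m


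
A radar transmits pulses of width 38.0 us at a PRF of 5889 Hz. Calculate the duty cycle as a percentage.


DC = 38.0e-6 * 5889 * 100 = 22.38%

22.38%


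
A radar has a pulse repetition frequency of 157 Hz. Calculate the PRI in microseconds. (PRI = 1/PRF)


PRI = 1/157 = 0.0063694268 s = 6369.4 us

6369.4 us


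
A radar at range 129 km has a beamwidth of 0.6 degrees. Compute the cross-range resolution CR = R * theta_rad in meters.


BW_rad = 0.010471976
CR = 129000 * 0.010471976 = 1350.9 m

1350.9 m


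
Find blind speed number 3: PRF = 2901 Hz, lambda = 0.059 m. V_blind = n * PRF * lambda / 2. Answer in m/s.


V_blind = 3 * 2901 * 0.059 / 2 = 256.7 m/s

256.7 m/s


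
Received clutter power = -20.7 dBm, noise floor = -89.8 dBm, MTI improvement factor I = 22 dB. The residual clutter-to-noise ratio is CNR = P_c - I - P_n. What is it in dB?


CNR = -20.7 - 22 - (-89.8) = 47.1 dB

47.1 dB


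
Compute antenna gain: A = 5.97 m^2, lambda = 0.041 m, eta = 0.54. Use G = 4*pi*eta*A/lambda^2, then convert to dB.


G_linear = 4*pi*0.54*5.97/0.041^2 = 24099.62
G_dB = 10*log10(24099.62) = 43.8 dB

43.8 dB


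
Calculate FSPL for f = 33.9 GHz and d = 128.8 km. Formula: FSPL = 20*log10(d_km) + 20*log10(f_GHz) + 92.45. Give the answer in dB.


20*log10(128.8) = 42.2
20*log10(33.9) = 30.6
FSPL = 165.3 dB

165.3 dB


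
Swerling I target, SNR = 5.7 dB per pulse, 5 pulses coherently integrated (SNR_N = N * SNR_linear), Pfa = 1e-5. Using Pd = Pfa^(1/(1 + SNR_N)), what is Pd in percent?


SNR_lin = 10^(5.7/10) = 3.71535
SNR_N = 5 * 3.71535 = 18.57675
1/(1 + SNR_N) = 1/19.57675 = 0.051081
Pd = (1e-5)^0.051081 = 0.55539
Pd = 55.5%

55.5%


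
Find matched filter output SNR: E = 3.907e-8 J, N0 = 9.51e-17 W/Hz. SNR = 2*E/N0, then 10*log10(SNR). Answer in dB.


SNR_lin = 2 * 3.907e-8 / 9.51e-17 = 8.217e8
SNR_dB = 10*log10(8.217e8) = 89.1 dB

89.1 dB


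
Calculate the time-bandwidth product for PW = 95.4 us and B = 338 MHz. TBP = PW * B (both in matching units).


TBP = 95.4 * 338 = 32245.2

32245.2


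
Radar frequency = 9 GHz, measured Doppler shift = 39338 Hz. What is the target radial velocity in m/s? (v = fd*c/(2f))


v = 39338 * 3e8 / (2 * 9000000000.0) = 655.6 m/s

655.6 m/s


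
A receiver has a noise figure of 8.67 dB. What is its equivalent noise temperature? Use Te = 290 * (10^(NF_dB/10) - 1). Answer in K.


NF_lin = 10^(8.67/10) = 7.362071
Te = 290 * (7.362071 - 1) = 1845.0 K

1845.0 K


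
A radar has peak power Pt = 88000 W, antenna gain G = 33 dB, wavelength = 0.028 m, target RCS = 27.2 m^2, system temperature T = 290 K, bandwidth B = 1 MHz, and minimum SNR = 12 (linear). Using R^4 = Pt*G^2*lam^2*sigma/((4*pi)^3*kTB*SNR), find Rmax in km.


G_lin = 10^(33/10) = 1995.262315
R^4 = 88000 * 1995.262315^2 * 0.028^2 * 27.2 / ((4*pi)^3 * 1.38e-23 * 290 * 1000000.0 * 12)
R^4 = 7.83934e19 m^4
R_max = (7.83934e19)^(1/4) = 94095.7 m = 94.1 km

94.1 km


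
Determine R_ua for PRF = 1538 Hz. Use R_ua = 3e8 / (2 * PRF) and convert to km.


R_ua = 3e8 / (2 * 1538) = 97529.3 m = 97.5 km

97.5 km


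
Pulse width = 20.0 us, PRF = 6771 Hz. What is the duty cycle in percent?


DC = 20.0e-6 * 6771 * 100 = 13.54%

13.54%


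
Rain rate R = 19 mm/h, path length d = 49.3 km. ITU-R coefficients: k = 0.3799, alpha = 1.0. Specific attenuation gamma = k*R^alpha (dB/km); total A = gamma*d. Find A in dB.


gamma = 0.3799 * 19^1.0 = 7.2181 dB/km
A = 7.2181 * 49.3 = 355.85 dB

355.85 dB


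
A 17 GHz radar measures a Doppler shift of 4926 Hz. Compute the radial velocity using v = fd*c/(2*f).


v = 4926 * 3e8 / (2 * 17000000000.0) = 43.5 m/s

43.5 m/s


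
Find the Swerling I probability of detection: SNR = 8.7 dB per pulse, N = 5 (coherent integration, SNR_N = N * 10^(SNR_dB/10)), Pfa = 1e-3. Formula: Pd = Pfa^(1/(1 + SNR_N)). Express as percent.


SNR_lin = 10^(8.7/10) = 7.4131
SNR_N = 5 * 7.4131 = 37.0655
1/(1 + SNR_N) = 1/38.0655 = 0.0262705
Pd = (1e-3)^0.0262705 = 0.83404
Pd = 83.4%

83.4%


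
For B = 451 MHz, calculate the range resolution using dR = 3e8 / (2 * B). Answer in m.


dR = 3e8 / (2 * 451000000.0) = 0.33 m

0.33 m


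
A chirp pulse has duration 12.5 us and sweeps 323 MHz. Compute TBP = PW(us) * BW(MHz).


TBP = 12.5 * 323 = 4037.5

4037.5


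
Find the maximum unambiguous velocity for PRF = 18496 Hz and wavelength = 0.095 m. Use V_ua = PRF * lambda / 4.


V_ua = 18496 * 0.095 / 4 = 439.3 m/s

439.3 m/s


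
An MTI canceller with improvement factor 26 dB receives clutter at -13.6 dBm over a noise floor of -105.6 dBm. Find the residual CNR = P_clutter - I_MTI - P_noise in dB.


CNR = -13.6 - 26 - (-105.6) = 66.0 dB

66.0 dB


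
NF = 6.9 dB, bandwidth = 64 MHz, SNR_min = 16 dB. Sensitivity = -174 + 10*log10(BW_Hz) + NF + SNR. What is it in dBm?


10*log10(64000000.0) = 78.06
S = -174 + 78.06 + 6.9 + 16 = -73.0 dBm

-73.0 dBm


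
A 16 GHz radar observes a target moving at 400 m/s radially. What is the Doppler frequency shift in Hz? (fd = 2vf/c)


fd = 2 * 400 * 16000000000.0 / 3e8 = 42666.7 Hz

42666.7 Hz


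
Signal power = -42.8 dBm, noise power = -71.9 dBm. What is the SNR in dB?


SNR = -42.8 - (-71.9) = 29.1 dB

29.1 dB


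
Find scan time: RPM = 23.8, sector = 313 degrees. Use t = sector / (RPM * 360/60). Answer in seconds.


t = 313 / (23.8 * 360) * 60 = 2.19 s

2.19 s


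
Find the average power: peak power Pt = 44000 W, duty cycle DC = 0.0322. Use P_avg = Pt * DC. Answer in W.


P_avg = 44000 * 0.0322 = 1416.8 W

1416.8 W


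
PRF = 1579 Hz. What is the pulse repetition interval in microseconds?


PRI = 1/1579 = 0.0006333122 s = 633.3 us

633.3 us


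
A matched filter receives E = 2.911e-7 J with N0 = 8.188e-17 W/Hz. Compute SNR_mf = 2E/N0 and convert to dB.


SNR_lin = 2 * 2.911e-7 / 8.188e-17 = 7.11e9
SNR_dB = 10*log10(7.11e9) = 98.5 dB

98.5 dB


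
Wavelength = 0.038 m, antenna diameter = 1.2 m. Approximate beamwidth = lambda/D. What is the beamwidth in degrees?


BW_rad = 0.038 / 1.2 = 0.031667
BW_deg = 1.81 degrees

1.81 degrees


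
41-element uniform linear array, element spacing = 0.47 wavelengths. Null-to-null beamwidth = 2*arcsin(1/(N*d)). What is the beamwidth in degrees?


1/(N*d) = 1/(41*0.47) = 0.051894
BW = 2*arcsin(0.051894) = 5.9 degrees

5.9 degrees


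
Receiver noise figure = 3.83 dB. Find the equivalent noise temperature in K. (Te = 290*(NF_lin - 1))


NF_lin = 10^(3.83/10) = 2.415461
Te = 290 * (2.415461 - 1) = 410.5 K

410.5 K


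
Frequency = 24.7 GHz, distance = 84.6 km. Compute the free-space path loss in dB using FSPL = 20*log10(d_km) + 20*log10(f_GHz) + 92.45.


20*log10(84.6) = 38.55
20*log10(24.7) = 27.85
FSPL = 158.9 dB

158.9 dB


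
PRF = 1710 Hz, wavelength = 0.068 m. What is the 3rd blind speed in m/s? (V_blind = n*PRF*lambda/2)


V_blind = 3 * 1710 * 0.068 / 2 = 174.4 m/s

174.4 m/s


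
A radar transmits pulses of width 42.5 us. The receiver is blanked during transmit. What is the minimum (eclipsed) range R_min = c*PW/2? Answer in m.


R_min = 3e8 * 42.5e-6 / 2 = 6375.0 m

6375.0 m


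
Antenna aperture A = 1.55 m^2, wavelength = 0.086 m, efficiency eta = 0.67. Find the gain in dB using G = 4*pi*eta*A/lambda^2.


G_linear = 4*pi*0.67*1.55/0.086^2 = 1764.49
G_dB = 10*log10(1764.49) = 32.5 dB

32.5 dB


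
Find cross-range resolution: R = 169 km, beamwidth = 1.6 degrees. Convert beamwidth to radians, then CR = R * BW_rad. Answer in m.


BW_rad = 0.027925268
CR = 169000 * 0.027925268 = 4719.4 m

4719.4 m


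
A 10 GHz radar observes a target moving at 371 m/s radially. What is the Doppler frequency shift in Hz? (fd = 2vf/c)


fd = 2 * 371 * 10000000000.0 / 3e8 = 24733.3 Hz

24733.3 Hz


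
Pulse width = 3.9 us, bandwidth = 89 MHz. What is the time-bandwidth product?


TBP = 3.9 * 89 = 347.1

347.1


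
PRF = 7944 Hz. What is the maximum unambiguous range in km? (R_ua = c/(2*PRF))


R_ua = 3e8 / (2 * 7944) = 18882.2 m = 18.9 km

18.9 km


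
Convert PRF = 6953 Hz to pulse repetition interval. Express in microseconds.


PRI = 1/6953 = 0.0001438228 s = 143.8 us

143.8 us


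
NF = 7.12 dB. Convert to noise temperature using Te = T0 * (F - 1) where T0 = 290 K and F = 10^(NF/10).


NF_lin = 10^(7.12/10) = 5.152286
Te = 290 * (5.152286 - 1) = 1204.2 K

1204.2 K


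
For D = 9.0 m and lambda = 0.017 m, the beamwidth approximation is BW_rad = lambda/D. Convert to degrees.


BW_rad = 0.017 / 9.0 = 0.001889
BW_deg = 0.11 degrees

0.11 degrees


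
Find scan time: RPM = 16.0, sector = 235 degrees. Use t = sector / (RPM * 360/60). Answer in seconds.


t = 235 / (16.0 * 360) * 60 = 2.45 s

2.45 s


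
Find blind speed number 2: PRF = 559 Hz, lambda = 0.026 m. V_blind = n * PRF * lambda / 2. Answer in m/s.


V_blind = 2 * 559 * 0.026 / 2 = 14.5 m/s

14.5 m/s


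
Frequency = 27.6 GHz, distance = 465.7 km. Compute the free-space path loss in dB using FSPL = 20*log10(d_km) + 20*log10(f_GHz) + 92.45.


20*log10(465.7) = 53.36
20*log10(27.6) = 28.82
FSPL = 174.6 dB

174.6 dB


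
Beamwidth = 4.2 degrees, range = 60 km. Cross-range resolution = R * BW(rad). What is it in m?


BW_rad = 0.073303829
CR = 60000 * 0.073303829 = 4398.2 m

4398.2 m


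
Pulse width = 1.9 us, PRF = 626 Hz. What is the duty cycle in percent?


DC = 1.9e-6 * 626 * 100 = 0.12%

0.12%


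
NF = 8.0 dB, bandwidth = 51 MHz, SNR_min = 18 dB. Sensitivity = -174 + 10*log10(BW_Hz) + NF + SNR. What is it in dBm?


10*log10(51000000.0) = 77.08
S = -174 + 77.08 + 8.0 + 18 = -70.9 dBm

-70.9 dBm


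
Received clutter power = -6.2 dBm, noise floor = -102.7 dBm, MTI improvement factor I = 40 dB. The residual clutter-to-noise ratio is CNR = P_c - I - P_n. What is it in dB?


CNR = -6.2 - 40 - (-102.7) = 56.5 dB

56.5 dB


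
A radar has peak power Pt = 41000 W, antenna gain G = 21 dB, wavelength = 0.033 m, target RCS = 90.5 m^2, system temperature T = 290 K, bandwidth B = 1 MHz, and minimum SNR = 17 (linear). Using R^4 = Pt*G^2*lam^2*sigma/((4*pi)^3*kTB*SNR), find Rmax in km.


G_lin = 10^(21/10) = 125.892541
R^4 = 41000 * 125.892541^2 * 0.033^2 * 90.5 / ((4*pi)^3 * 1.38e-23 * 290 * 1000000.0 * 17)
R^4 = 4.74356e17 m^4
R_max = (4.74356e17)^(1/4) = 26243.8 m = 26.2 km

26.2 km


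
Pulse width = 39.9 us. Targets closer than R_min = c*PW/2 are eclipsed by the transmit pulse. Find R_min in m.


R_min = 3e8 * 39.9e-6 / 2 = 5985.0 m

5985.0 m


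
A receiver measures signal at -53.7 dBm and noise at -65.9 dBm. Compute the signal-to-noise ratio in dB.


SNR = -53.7 - (-65.9) = 12.2 dB

12.2 dB


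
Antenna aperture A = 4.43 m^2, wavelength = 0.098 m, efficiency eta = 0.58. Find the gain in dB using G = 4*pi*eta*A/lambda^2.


G_linear = 4*pi*0.58*4.43/0.098^2 = 3361.94
G_dB = 10*log10(3361.94) = 35.3 dB

35.3 dB


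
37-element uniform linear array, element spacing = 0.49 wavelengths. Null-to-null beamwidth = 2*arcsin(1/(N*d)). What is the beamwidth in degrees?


1/(N*d) = 1/(37*0.49) = 0.055157
BW = 2*arcsin(0.055157) = 6.3 degrees

6.3 degrees


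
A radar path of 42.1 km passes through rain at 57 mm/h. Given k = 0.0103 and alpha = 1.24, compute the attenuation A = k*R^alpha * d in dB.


gamma = 0.0103 * 57^1.24 = 1.549252 dB/km
A = 1.549252 * 42.1 = 65.22 dB

65.22 dB


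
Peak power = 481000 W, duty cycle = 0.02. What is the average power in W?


P_avg = 481000 * 0.02 = 9620.0 W

9620.0 W


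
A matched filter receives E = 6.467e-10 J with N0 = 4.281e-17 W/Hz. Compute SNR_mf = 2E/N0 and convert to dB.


SNR_lin = 2 * 6.467e-10 / 4.281e-17 = 3.021e7
SNR_dB = 10*log10(3.021e7) = 74.8 dB

74.8 dB


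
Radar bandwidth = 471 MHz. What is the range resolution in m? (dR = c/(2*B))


dR = 3e8 / (2 * 471000000.0) = 0.32 m

0.32 m


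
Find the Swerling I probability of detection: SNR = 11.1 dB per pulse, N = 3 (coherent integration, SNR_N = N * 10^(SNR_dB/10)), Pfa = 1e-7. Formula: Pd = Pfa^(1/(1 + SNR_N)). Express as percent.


SNR_lin = 10^(11.1/10) = 12.8825
SNR_N = 3 * 12.8825 = 38.6475
1/(1 + SNR_N) = 1/39.6475 = 0.0252223
Pd = (1e-7)^0.0252223 = 0.66595
Pd = 66.6%

66.6%


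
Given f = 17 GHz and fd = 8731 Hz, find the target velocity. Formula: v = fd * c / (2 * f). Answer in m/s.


v = 8731 * 3e8 / (2 * 17000000000.0) = 77.0 m/s

77.0 m/s


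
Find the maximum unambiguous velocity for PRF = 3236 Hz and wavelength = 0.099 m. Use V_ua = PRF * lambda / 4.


V_ua = 3236 * 0.099 / 4 = 80.1 m/s

80.1 m/s


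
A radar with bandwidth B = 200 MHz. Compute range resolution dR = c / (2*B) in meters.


dR = 3e8 / (2 * 200000000.0) = 0.75 m

0.75 m


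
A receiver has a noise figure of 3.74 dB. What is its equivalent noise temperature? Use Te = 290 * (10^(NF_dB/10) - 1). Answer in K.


NF_lin = 10^(3.74/10) = 2.36592
Te = 290 * (2.36592 - 1) = 396.1 K

396.1 K


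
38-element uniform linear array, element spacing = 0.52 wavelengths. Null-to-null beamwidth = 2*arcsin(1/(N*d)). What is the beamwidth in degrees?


1/(N*d) = 1/(38*0.52) = 0.050607
BW = 2*arcsin(0.050607) = 5.8 degrees

5.8 degrees


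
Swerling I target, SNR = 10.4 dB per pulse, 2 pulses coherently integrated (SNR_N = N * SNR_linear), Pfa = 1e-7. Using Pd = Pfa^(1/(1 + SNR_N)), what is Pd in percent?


SNR_lin = 10^(10.4/10) = 10.96478
SNR_N = 2 * 10.96478 = 21.92956
1/(1 + SNR_N) = 1/22.92956 = 0.0436118
Pd = (1e-7)^0.0436118 = 0.49513
Pd = 49.5%

49.5%


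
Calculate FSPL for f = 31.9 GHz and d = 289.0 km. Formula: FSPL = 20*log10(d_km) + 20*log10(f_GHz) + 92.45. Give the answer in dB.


20*log10(289.0) = 49.22
20*log10(31.9) = 30.08
FSPL = 171.7 dB

171.7 dB


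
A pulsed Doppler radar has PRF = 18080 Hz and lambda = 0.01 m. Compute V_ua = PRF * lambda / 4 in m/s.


V_ua = 18080 * 0.01 / 4 = 45.2 m/s

45.2 m/s


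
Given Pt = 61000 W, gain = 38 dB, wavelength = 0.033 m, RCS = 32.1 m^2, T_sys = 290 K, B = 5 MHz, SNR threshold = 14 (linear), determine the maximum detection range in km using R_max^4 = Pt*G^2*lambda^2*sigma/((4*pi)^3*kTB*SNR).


G_lin = 10^(38/10) = 6309.573445
R^4 = 61000 * 6309.573445^2 * 0.033^2 * 32.1 / ((4*pi)^3 * 1.38e-23 * 290 * 5000000.0 * 14)
R^4 = 1.52707e20 m^4
R_max = (1.52707e20)^(1/4) = 111164.1 m = 111.2 km

111.2 km


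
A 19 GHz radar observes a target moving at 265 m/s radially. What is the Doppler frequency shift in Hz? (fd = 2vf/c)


fd = 2 * 265 * 19000000000.0 / 3e8 = 33566.7 Hz

33566.7 Hz


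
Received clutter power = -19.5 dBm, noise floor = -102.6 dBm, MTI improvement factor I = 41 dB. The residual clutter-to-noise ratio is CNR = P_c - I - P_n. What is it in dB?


CNR = -19.5 - 41 - (-102.6) = 42.1 dB

42.1 dB


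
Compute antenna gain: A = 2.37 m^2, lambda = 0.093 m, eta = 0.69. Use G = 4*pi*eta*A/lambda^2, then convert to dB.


G_linear = 4*pi*0.69*2.37/0.093^2 = 2375.97
G_dB = 10*log10(2375.97) = 33.8 dB

33.8 dB


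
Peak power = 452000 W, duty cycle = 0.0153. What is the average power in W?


P_avg = 452000 * 0.0153 = 6915.6 W

6915.6 W


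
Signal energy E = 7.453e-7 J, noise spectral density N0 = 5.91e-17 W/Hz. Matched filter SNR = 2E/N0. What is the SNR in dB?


SNR_lin = 2 * 7.453e-7 / 5.91e-17 = 2.522e10
SNR_dB = 10*log10(2.522e10) = 104.0 dB

104.0 dB


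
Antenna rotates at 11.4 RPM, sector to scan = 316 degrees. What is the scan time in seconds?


t = 316 / (11.4 * 360) * 60 = 4.62 s

4.62 s


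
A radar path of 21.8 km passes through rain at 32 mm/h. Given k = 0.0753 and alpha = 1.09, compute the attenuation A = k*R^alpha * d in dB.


gamma = 0.0753 * 32^1.09 = 3.291611 dB/km
A = 3.291611 * 21.8 = 71.76 dB

71.76 dB


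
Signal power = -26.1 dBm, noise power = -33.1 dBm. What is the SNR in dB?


SNR = -26.1 - (-33.1) = 7.0 dB

7.0 dB


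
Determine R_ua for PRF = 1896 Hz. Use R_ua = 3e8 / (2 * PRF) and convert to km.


R_ua = 3e8 / (2 * 1896) = 79113.9 m = 79.1 km

79.1 km


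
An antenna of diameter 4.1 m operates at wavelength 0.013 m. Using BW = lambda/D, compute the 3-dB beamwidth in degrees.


BW_rad = 0.013 / 4.1 = 0.003171
BW_deg = 0.18 degrees

0.18 degrees


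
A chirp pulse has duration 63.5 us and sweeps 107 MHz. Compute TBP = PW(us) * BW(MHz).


TBP = 63.5 * 107 = 6794.5

6794.5


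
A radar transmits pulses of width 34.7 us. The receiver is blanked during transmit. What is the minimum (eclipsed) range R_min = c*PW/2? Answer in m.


R_min = 3e8 * 34.7e-6 / 2 = 5205.0 m

5205.0 m


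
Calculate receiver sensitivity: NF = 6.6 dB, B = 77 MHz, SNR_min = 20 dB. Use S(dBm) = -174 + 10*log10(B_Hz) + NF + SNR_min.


10*log10(77000000.0) = 78.86
S = -174 + 78.86 + 6.6 + 20 = -68.5 dBm

-68.5 dBm


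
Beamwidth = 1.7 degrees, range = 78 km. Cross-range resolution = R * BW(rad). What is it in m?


BW_rad = 0.029670597
CR = 78000 * 0.029670597 = 2314.3 m

2314.3 m


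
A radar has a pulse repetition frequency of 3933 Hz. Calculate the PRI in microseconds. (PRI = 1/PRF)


PRI = 1/3933 = 0.0002542588 s = 254.3 us

254.3 us


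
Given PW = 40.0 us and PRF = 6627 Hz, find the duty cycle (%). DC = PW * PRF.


DC = 40.0e-6 * 6627 * 100 = 26.51%

26.51%


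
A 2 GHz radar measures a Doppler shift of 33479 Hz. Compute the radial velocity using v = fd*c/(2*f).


v = 33479 * 3e8 / (2 * 2000000000.0) = 2510.9 m/s

2510.9 m/s


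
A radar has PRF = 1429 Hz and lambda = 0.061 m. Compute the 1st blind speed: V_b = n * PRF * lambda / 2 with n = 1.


V_blind = 1 * 1429 * 0.061 / 2 = 43.6 m/s

43.6 m/s


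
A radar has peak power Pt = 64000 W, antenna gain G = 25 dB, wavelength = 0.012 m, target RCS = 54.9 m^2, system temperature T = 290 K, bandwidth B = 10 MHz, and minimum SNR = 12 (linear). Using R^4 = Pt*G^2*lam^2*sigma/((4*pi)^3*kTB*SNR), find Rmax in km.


G_lin = 10^(25/10) = 316.227766
R^4 = 64000 * 316.227766^2 * 0.012^2 * 54.9 / ((4*pi)^3 * 1.38e-23 * 290 * 10000000.0 * 12)
R^4 = 5.30917e16 m^4
R_max = (5.30917e16)^(1/4) = 15179.5 m = 15.2 km

15.2 km


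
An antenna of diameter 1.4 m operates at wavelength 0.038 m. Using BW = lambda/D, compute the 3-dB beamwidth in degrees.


BW_rad = 0.038 / 1.4 = 0.027143
BW_deg = 1.56 degrees

1.56 degrees


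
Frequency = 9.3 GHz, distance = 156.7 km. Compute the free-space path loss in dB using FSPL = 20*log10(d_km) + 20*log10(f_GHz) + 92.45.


20*log10(156.7) = 43.9
20*log10(9.3) = 19.37
FSPL = 155.7 dB

155.7 dB


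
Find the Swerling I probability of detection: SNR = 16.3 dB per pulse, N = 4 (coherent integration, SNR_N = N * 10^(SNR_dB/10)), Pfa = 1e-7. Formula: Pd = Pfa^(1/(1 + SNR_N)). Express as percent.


SNR_lin = 10^(16.3/10) = 42.65795
SNR_N = 4 * 42.65795 = 170.6318
1/(1 + SNR_N) = 1/171.6318 = 0.0058264
Pd = (1e-7)^0.0058264 = 0.91036
Pd = 91.0%

91.0%


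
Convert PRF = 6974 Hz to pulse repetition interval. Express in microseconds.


PRI = 1/6974 = 0.0001433897 s = 143.4 us

143.4 us


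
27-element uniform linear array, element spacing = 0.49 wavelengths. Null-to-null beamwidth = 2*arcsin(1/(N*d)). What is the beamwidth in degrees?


1/(N*d) = 1/(27*0.49) = 0.075586
BW = 2*arcsin(0.075586) = 8.7 degrees

8.7 degrees


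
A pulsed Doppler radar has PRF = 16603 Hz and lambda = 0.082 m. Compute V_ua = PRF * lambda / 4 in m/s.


V_ua = 16603 * 0.082 / 4 = 340.4 m/s

340.4 m/s


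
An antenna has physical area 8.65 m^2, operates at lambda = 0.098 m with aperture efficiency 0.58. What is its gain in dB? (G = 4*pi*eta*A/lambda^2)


G_linear = 4*pi*0.58*8.65/0.098^2 = 6564.5
G_dB = 10*log10(6564.5) = 38.2 dB

38.2 dB


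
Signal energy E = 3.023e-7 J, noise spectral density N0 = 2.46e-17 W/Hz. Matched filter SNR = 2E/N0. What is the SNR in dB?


SNR_lin = 2 * 3.023e-7 / 2.46e-17 = 2.458e10
SNR_dB = 10*log10(2.458e10) = 103.9 dB

103.9 dB


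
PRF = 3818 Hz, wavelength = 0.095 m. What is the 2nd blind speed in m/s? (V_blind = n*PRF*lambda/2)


V_blind = 2 * 3818 * 0.095 / 2 = 362.7 m/s

362.7 m/s


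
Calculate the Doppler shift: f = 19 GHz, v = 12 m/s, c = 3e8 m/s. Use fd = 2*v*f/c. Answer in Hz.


fd = 2 * 12 * 19000000000.0 / 3e8 = 1520.0 Hz

1520.0 Hz


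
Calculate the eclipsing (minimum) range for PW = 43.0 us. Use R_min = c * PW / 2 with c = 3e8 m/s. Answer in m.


R_min = 3e8 * 43.0e-6 / 2 = 6450.0 m

6450.0 m


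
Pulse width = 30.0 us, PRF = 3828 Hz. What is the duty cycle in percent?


DC = 30.0e-6 * 3828 * 100 = 11.48%

11.48%


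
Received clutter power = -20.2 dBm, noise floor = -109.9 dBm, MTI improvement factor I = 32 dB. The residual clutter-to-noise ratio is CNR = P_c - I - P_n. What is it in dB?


CNR = -20.2 - 32 - (-109.9) = 57.7 dB

57.7 dB


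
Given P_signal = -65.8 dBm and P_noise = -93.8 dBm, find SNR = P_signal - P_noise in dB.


SNR = -65.8 - (-93.8) = 28.0 dB

28.0 dB


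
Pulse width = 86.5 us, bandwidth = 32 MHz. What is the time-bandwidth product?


TBP = 86.5 * 32 = 2768.0

2768.0


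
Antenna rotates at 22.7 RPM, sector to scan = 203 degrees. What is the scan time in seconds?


t = 203 / (22.7 * 360) * 60 = 1.49 s

1.49 s


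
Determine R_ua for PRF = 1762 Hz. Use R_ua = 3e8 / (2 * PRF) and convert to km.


R_ua = 3e8 / (2 * 1762) = 85130.5 m = 85.1 km

85.1 km


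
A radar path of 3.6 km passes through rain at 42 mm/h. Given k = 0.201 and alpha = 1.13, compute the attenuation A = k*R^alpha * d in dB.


gamma = 0.201 * 42^1.13 = 13.723591 dB/km
A = 13.723591 * 3.6 = 49.4 dB

49.4 dB


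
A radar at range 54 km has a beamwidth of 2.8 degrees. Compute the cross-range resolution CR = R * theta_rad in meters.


BW_rad = 0.048869219
CR = 54000 * 0.048869219 = 2638.9 m

2638.9 m


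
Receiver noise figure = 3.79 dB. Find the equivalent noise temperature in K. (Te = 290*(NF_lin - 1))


NF_lin = 10^(3.79/10) = 2.393316
Te = 290 * (2.393316 - 1) = 404.1 K

404.1 K


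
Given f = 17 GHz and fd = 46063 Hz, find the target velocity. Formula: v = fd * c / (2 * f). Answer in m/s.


v = 46063 * 3e8 / (2 * 17000000000.0) = 406.4 m/s

406.4 m/s


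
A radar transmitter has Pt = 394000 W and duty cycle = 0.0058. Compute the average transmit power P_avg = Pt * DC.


P_avg = 394000 * 0.0058 = 2285.2 W

2285.2 W


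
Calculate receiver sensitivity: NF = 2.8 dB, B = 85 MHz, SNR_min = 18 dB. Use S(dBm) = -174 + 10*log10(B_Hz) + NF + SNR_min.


10*log10(85000000.0) = 79.29
S = -174 + 79.29 + 2.8 + 18 = -73.9 dBm

-73.9 dBm


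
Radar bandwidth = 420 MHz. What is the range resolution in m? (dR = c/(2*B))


dR = 3e8 / (2 * 420000000.0) = 0.36 m

0.36 m


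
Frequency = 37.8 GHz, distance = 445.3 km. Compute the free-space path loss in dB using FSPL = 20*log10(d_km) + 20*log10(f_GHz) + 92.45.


20*log10(445.3) = 52.97
20*log10(37.8) = 31.55
FSPL = 177.0 dB

177.0 dB


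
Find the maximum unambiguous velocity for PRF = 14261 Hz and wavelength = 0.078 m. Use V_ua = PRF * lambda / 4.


V_ua = 14261 * 0.078 / 4 = 278.1 m/s

278.1 m/s


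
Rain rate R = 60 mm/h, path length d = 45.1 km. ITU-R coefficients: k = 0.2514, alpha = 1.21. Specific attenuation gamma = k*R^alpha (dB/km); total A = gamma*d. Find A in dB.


gamma = 0.2514 * 60^1.21 = 35.639228 dB/km
A = 35.639228 * 45.1 = 1607.33 dB

1607.33 dB


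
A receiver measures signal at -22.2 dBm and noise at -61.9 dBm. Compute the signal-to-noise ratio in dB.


SNR = -22.2 - (-61.9) = 39.7 dB

39.7 dB


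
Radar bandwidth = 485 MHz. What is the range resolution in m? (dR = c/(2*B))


dR = 3e8 / (2 * 485000000.0) = 0.31 m

0.31 m


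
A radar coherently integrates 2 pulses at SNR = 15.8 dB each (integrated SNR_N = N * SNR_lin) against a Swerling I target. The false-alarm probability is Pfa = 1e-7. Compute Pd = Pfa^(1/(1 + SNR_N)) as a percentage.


SNR_lin = 10^(15.8/10) = 38.01894
SNR_N = 2 * 38.01894 = 76.03788
1/(1 + SNR_N) = 1/77.03788 = 0.0129806
Pd = (1e-7)^0.0129806 = 0.81121
Pd = 81.1%

81.1%
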